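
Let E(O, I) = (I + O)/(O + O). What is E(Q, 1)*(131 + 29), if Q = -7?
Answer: 480/7 ≈ 68.571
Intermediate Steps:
E(O, I) = (I + O)/(2*O) (E(O, I) = (I + O)/((2*O)) = (I + O)*(1/(2*O)) = (I + O)/(2*O))
E(Q, 1)*(131 + 29) = ((1/2)*(1 - 7)/(-7))*(131 + 29) = ((1/2)*(-1/7)*(-6))*160 = (3/7)*160 = 480/7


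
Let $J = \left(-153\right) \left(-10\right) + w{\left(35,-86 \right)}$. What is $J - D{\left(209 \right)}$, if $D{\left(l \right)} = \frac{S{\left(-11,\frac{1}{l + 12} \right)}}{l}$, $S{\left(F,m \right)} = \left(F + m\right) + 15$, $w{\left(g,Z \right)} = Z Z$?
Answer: $\frac{412282129}{46189} \approx 8926.0$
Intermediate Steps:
$w{\left(g,Z \right)} = Z^{2}$
$S{\left(F,m \right)} = 15 + F + m$
$D{\left(l \right)} = \frac{4 + \frac{1}{12 + l}}{l}$ ($D{\left(l \right)} = \frac{15 - 11 + \frac{1}{l + 12}}{l} = \frac{15 - 11 + \frac{1}{12 + l}}{l} = \frac{4 + \frac{1}{12 + l}}{l}$)
$J = 8926$ ($J = \left(-153\right) \left(-10\right) + \left(-86\right)^{2} = 1530 + 7396 = 8926$)
$J - D{\left(209 \right)} = 8926 - \frac{49 + 4 \cdot 209}{209 \left(12 + 209\right)} = 8926 - \frac{49 + 836}{209 \cdot 221} = 8926 - \frac{1}{209} \cdot \frac{1}{221} \cdot 885 = 8926 - \frac{885}{46189} = \frac{412282129}{46189}$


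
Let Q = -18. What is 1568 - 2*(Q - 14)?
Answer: 1632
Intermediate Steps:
1568 - 2*(Q - 14) = 1568 - 2*(-18 - 14) = 1568 - 2*(-32) = 1568 + 64 = 1632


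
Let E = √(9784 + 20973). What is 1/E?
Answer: √30757/30757 ≈ 0.0057020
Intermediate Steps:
E = √30757 ≈ 175.38
1/E = 1/(√30757) = √30757/30757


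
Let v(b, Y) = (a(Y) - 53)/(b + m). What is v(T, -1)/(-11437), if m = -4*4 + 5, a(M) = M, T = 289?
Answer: 27/1589743 ≈ 1.6984e-5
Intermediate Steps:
m = -11 (m = -16 + 5 = -11)
v(b, Y) = (-53 + Y)/(-11 + b) (v(b, Y) = (Y - 53)/(b - 11) = (-53 + Y)/(-11 + b))
v(T, -1)/(-11437) = ((-53 - 1)/(-11 + 289))/(-11437) = (-54/278)*(-1/11437) = ((1/278)*(-54))*(-1/11437) = -27/139*(-1/11437) = 27/1589743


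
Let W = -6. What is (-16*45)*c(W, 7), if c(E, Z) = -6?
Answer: 4320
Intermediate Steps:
(-16*45)*c(W, 7) = -16*45*(-6) = -720*(-6) = 4320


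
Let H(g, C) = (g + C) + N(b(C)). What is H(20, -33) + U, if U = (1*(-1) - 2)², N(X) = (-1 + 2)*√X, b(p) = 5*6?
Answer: -4 + √30 ≈ 1.4772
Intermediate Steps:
b(p) = 30
N(X) = √X (N(X) = 1*√X = √X)
H(g, C) = C + g + √30 (H(g, C) = (g + C) + √30 = (C + g) + √30 = C + g + √30)
U = 9 (U = (-1 - 2)² = (-3)² = 9)
H(20, -33) + U = (-33 + 20 + √30) + 9 = (-13 + √30) + 9 = -4 + √30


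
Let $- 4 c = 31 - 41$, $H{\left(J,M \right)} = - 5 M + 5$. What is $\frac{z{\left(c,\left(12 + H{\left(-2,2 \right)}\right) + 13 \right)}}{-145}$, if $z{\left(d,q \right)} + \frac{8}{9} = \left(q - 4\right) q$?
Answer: $- \frac{2872}{1305} \approx -2.2008$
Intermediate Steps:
$H{\left(J,M \right)} = 5 - 5 M$
$c = \frac{5}{2}$ ($c = - \frac{31 - 41}{4} = \left(- \frac{1}{4}\right) \left(-10\right) = \frac{5}{2} \approx 2.5$)
$z{\left(d,q \right)} = - \frac{8}{9} + q \left(-4 + q\right)$ ($z{\left(d,q \right)} = - \frac{8}{9} + \left(q - 4\right) q = - \frac{8}{9} + \left(-4 + q\right) q = - \frac{8}{9} + q \left(-4 + q\right)$)
$\frac{z{\left(c,\left(12 + H{\left(-2,2 \right)}\right) + 13 \right)}}{-145} = \frac{- \frac{8}{9} + \left(\left(12 + \left(5 - 10\right)\right) + 13\right)^{2} - 4 \left(\left(12 + \left(5 - 10\right)\right) + 13\right)}{-145} = \left(- \frac{8}{9} + \left(\left(12 + \left(5 - 10\right)\right) + 13\right)^{2} - 4 \left(\left(12 + \left(5 - 10\right)\right) + 13\right)\right) \left(- \frac{1}{145}\right) = \left(- \frac{8}{9} + \left(\left(12 - 5\right) + 13\right)^{2} - 4 \left(\left(12 - 5\right) + 13\right)\right) \left(- \frac{1}{145}\right) = \left(- \frac{8}{9} + \left(7 + 13\right)^{2} - 4 \left(7 + 13\right)\right) \left(- \frac{1}{145}\right) = \left(- \frac{8}{9} + 20^{2} - 80\right) \left(- \frac{1}{145}\right) = \left(- \frac{8}{9} + 400 - 80\right) \left(- \frac{1}{145}\right) = \frac{2872}{9} \left(- \frac{1}{145}\right) = - \frac{2872}{1305}$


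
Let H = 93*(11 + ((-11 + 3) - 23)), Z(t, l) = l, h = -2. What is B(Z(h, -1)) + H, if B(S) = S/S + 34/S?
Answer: -1893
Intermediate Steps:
B(S) = 1 + 34/S
H = -1860 (H = 93*(11 + (-8 - 23)) = 93*(11 - 31) = 93*(-20) = -1860)
B(Z(h, -1)) + H = (34 - 1)/(-1) - 1860 = -1*33 - 1860 = -33 - 1860 = -1893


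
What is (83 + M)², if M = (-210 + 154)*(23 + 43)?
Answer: 13053769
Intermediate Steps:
M = -3696 (M = -56*66 = -3696)
(83 + M)² = (83 - 3696)² = (-3613)² = 13053769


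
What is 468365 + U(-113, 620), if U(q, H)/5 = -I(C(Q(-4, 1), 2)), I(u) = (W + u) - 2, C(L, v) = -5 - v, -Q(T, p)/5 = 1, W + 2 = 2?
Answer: 468410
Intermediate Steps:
W = 0 (W = -2 + 2 = 0)
Q(T, p) = -5 (Q(T, p) = -5*1 = -5)
I(u) = -2 + u (I(u) = (0 + u) - 2 = u - 2 = -2 + u)
U(q, H) = 45 (U(q, H) = 5*(-(-2 + (-5 - 1*2))) = 5*(-(-2 + (-5 - 2))) = 5*(-(-2 - 7)) = 5*(-1*(-9)) = 5*9 = 45)
468365 + U(-113, 620) = 468365 + 45 = 468410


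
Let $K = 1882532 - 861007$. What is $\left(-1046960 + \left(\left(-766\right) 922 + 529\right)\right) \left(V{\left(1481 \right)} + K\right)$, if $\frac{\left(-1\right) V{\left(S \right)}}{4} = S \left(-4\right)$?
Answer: $-1831941077943$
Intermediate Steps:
$V{\left(S \right)} = 16 S$ ($V{\left(S \right)} = - 4 S \left(-4\right) = - 4 \left(- 4 S\right) = 16 S$)
$K = 1021525$
$\left(-1046960 + \left(\left(-766\right) 922 + 529\right)\right) \left(V{\left(1481 \right)} + K\right) = \left(-1046960 + \left(\left(-766\right) 922 + 529\right)\right) \left(16 \cdot 1481 + 1021525\right) = \left(-1046960 + \left(-706252 + 529\right)\right) \left(23696 + 1021525\right) = \left(-1046960 - 705723\right) 1045221 = \left(-1752683\right) 1045221 = -1831941077943$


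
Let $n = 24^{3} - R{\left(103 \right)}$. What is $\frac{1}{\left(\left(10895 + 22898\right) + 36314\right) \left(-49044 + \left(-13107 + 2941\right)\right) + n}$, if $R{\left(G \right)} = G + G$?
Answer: $- \frac{1}{4151021852} \approx -2.409 \cdot 10^{-10}$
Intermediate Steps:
$R{\left(G \right)} = 2 G$
$n = 13618$ ($n = 24^{3} - 2 \cdot 103 = 13824 - 206 = 13618$)
$\frac{1}{\left(\left(10895 + 22898\right) + 36314\right) \left(-49044 + \left(-13107 + 2941\right)\right) + n} = \frac{1}{\left(\left(10895 + 22898\right) + 36314\right) \left(-49044 + \left(-13107 + 2941\right)\right) + 13618} = \frac{1}{\left(33793 + 36314\right) \left(-49044 - 10166\right) + 13618} = \frac{1}{70107 \left(-59210\right) + 13618} = \frac{1}{-4151035470 + 13618} = \frac{1}{-4151021852} = - \frac{1}{4151021852}$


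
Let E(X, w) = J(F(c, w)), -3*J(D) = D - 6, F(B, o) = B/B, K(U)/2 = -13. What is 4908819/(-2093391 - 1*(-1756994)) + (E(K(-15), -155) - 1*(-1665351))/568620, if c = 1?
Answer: -3346549528157/286923093210 ≈ -11.664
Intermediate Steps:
K(U) = -26 (K(U) = 2*(-13) = -26)
F(B, o) = 1
J(D) = 2 - D/3 (J(D) = -(D - 6)/3 = -(-6 + D)/3 = 2 - D/3)
E(X, w) = 5/3 (E(X, w) = 2 - ⅓*1 = 2 - ⅓ = 5/3)
4908819/(-2093391 - 1*(-1756994)) + (E(K(-15), -155) - 1*(-1665351))/568620 = 4908819/(-2093391 - 1*(-1756994)) + (5/3 - 1*(-1665351))/568620 = 4908819/(-2093391 + 1756994) + (5/3 + 1665351)*(1/568620) = 4908819/(-336397) + (4996058/3)*(1/568620) = 4908819*(-1/336397) + 2498029/852930 = -4908819/336397 + 2498029/852930 = -3346549528157/286923093210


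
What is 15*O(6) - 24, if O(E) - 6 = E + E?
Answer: 246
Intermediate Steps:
O(E) = 6 + 2*E (O(E) = 6 + (E + E) = 6 + 2*E)
15*O(6) - 24 = 15*(6 + 2*6) - 24 = 15*(6 + 12) - 24 = 15*18 - 24 = 270 - 24 = 246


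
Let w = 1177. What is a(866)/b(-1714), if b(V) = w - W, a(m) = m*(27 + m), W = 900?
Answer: 773338/277 ≈ 2791.8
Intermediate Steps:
b(V) = 277 (b(V) = 1177 - 1*900 = 1177 - 900 = 277)
a(866)/b(-1714) = (866*(27 + 866))/277 = (866*893)*(1/277) = 773338*(1/277) = 773338/277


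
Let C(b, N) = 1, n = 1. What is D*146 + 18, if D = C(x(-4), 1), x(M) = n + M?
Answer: 164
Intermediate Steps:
x(M) = 1 + M
D = 1
D*146 + 18 = 1*146 + 18 = 146 + 18 = 164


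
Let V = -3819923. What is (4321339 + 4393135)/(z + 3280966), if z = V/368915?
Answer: 3214900175710/1210393751967 ≈ 2.6561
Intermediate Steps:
z = -3819923/368915 ≈ -10.354
(4321339 + 4393135)/(z + 3280966) = (4321339 + 4393135)/(-3819923/368915 + 3280966) = 8714474/(1210393751967/368915) = 8714474*(368915/1210393751967) = 3214900175710/1210393751967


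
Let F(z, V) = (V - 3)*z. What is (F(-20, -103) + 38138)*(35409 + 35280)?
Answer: 2845797762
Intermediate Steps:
F(z, V) = z*(-3 + V) (F(z, V) = (-3 + V)*z = z*(-3 + V))
(F(-20, -103) + 38138)*(35409 + 35280) = (-20*(-3 - 103) + 38138)*(35409 + 35280) = (-20*(-106) + 38138)*70689 = (2120 + 38138)*70689 = 40258*70689 = 2845797762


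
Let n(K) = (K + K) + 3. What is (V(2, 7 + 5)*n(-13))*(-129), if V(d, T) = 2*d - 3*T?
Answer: -94944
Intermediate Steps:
V(d, T) = -3*T + 2*d
n(K) = 3 + 2*K (n(K) = 2*K + 3 = 3 + 2*K)
(V(2, 7 + 5)*n(-13))*(-129) = ((-3*(7 + 5) + 2*2)*(3 + 2*(-13)))*(-129) = ((-3*12 + 4)*(3 - 26))*(-129) = ((-36 + 4)*(-23))*(-129) = -32*(-23)*(-129) = 736*(-129) = -94944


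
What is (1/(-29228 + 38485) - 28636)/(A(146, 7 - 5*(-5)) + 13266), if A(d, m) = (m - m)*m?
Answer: -265083451/122803362 ≈ -2.1586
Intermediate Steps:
A(d, m) = 0 (A(d, m) = 0*m = 0)
(1/(-29228 + 38485) - 28636)/(A(146, 7 - 5*(-5)) + 13266) = (1/(-29228 + 38485) - 28636)/(0 + 13266) = (1/9257 - 28636)/13266 = (1/9257 - 28636)*(1/13266) = -265083451/9257*1/13266 = -265083451/122803362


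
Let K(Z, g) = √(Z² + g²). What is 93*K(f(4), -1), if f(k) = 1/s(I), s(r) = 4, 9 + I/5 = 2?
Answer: 93*√17/4 ≈ 95.862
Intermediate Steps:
I = -35 (I = -45 + 5*2 = -45 + 10 = -35)
f(k) = ¼ (f(k) = 1/4 = ¼)
93*K(f(4), -1) = 93*√((¼)² + (-1)²) = 93*√(1/16 + 1) = 93*√(17/16) = 93*(√17/4) = 93*√17/4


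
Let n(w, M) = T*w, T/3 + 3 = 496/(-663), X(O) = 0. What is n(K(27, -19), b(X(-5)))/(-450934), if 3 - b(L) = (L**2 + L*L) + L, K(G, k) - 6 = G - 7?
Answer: 2485/3832939 ≈ 0.00064833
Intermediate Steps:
T = -2485/221 (T = -9 + 3*(496/(-663)) = -9 + 3*(496*(-1/663)) = -9 + 3*(-496/663) = -9 - 496/221 = -2485/221 ≈ -11.244)
K(G, k) = -1 + G (K(G, k) = 6 + (G - 7) = 6 + (-7 + G) = -1 + G)
b(L) = 3 - L - 2*L**2 (b(L) = 3 - ((L**2 + L*L) + L) = 3 - ((L**2 + L**2) + L) = 3 - (2*L**2 + L) = 3 - (L + 2*L**2) = 3 + (-L - 2*L**2) = 3 - L - 2*L**2)
n(w, M) = -2485*w/221
n(K(27, -19), b(X(-5)))/(-450934) = -2485*(-1 + 27)/221/(-450934) = -2485/221*26*(-1/450934) = -4970/17*(-1/450934) = 2485/3832939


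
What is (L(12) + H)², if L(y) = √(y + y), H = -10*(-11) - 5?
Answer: 11049 + 420*√6 ≈ 12078.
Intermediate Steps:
H = 105 (H = 110 - 5 = 105)
L(y) = √2*√y (L(y) = √(2*y) = √2*√y)
(L(12) + H)² = (√2*√12 + 105)² = (√2*(2*√3) + 105)² = (2*√6 + 105)² = (105 + 2*√6)²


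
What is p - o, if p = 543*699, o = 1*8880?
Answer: 370677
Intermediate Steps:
o = 8880
p = 379557
p - o = 379557 - 1*8880 = 379557 - 8880 = 370677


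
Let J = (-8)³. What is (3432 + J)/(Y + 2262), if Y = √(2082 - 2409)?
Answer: 2201680/1705657 - 2920*I*√327/5116971 ≈ 1.2908 - 0.010319*I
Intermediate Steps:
J = -512
Y = I*√327 (Y = √(-327) = I*√327 ≈ 18.083*I)
(3432 + J)/(Y + 2262) = (3432 - 512)/(I*√327 + 2262) = 2920/(2262 + I*√327)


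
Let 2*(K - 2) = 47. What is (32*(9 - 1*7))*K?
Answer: 1632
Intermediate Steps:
K = 51/2 (K = 2 + (½)*47 = 2 + 47/2 = 51/2 ≈ 25.500)
(32*(9 - 1*7))*K = (32*(9 - 1*7))*(51/2) = (32*(9 - 7))*(51/2) = (32*2)*(51/2) = 64*(51/2) = 1632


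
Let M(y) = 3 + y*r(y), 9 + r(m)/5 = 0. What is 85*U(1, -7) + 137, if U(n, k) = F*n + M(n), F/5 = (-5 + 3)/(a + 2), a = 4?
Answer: -10724/3 ≈ -3574.7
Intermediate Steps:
r(m) = -45 (r(m) = -45 + 5*0 = -45 + 0 = -45)
F = -5/3 (F = 5*((-5 + 3)/(4 + 2)) = 5*(-2/6) = 5*(-2*⅙) = 5*(-⅓) = -5/3 ≈ -1.6667)
M(y) = 3 - 45*y (M(y) = 3 + y*(-45) = 3 - 45*y)
U(n, k) = 3 - 140*n/3 (U(n, k) = -5*n/3 + (3 - 45*n) = 3 - 140*n/3)
85*U(1, -7) + 137 = 85*(3 - 140/3*1) + 137 = 85*(3 - 140/3) + 137 = 85*(-131/3) + 137 = -11135/3 + 137 = -10724/3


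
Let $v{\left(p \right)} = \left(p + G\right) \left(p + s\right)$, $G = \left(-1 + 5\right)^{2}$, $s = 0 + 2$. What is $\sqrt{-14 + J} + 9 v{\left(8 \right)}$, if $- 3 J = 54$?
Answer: $2160 + 4 i \sqrt{2} \approx 2160.0 + 5.6569 i$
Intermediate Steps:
$s = 2$
$J = -18$ ($J = \left(- \frac{1}{3}\right) 54 = -18$)
$G = 16$ ($G = 4^{2} = 16$)
$v{\left(p \right)} = \left(2 + p\right) \left(16 + p\right)$ ($v{\left(p \right)} = \left(p + 16\right) \left(p + 2\right) = \left(16 + p\right) \left(2 + p\right) = \left(2 + p\right) \left(16 + p\right)$)
$\sqrt{-14 + J} + 9 v{\left(8 \right)} = \sqrt{-14 - 18} + 9 \left(32 + 8^{2} + 18 \cdot 8\right) = \sqrt{-32} + 9 \left(32 + 64 + 144\right) = 4 i \sqrt{2} + 9 \cdot 240 = 4 i \sqrt{2} + 2160 = 2160 + 4 i \sqrt{2}$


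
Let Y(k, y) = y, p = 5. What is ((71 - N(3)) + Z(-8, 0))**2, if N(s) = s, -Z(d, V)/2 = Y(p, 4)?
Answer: 3600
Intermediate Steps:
Z(d, V) = -8 (Z(d, V) = -2*4 = -8)
((71 - N(3)) + Z(-8, 0))**2 = ((71 - 1*3) - 8)**2 = ((71 - 3) - 8)**2 = (68 - 8)**2 = 60**2 = 3600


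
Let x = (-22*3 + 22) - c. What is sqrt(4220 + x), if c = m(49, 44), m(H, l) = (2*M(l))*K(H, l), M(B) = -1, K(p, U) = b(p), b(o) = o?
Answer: sqrt(4274) ≈ 65.376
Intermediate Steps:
K(p, U) = p
m(H, l) = -2*H (m(H, l) = (2*(-1))*H = -2*H)
c = -98 (c = -2*49 = -98)
x = 54 (x = (-22*3 + 22) - 1*(-98) = (-66 + 22) + 98 = -44 + 98 = 54)
sqrt(4220 + x) = sqrt(4220 + 54) = sqrt(4274)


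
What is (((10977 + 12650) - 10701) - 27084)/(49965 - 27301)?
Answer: -7079/11332 ≈ -0.62469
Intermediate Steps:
(((10977 + 12650) - 10701) - 27084)/(49965 - 27301) = ((23627 - 10701) - 27084)/22664 = (12926 - 27084)*(1/22664) = -14158*1/22664 = -7079/11332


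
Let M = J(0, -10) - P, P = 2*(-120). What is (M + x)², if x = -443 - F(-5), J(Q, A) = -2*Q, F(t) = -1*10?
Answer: 37249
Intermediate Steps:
F(t) = -10
x = -433 (x = -443 - 1*(-10) = -443 + 10 = -433)
P = -240
M = 240 (M = -2*0 - 1*(-240) = 0 + 240 = 240)
(M + x)² = (240 - 433)² = (-193)² = 37249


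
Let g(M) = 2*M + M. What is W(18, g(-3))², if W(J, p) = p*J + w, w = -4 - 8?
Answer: 30276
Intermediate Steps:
w = -12
g(M) = 3*M
W(J, p) = -12 + J*p (W(J, p) = p*J - 12 = J*p - 12 = -12 + J*p)
W(18, g(-3))² = (-12 + 18*(3*(-3)))² = (-12 + 18*(-9))² = (-12 - 162)² = (-174)² = 30276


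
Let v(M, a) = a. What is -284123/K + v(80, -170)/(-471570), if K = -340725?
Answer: 19342252/23185525 ≈ 0.83424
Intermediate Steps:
-284123/K + v(80, -170)/(-471570) = -284123/(-340725) - 170/(-471570) = -284123*(-1/340725) - 170*(-1/471570) = 40589/48675 + 17/47157 = 19342252/23185525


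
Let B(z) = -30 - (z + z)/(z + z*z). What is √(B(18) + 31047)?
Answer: √11197099/19 ≈ 176.12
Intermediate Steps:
B(z) = -30 - 2*z/(z + z²)
√(B(18) + 31047) = √(2*(-16 - 15*18)/(1 + 18) + 31047) = √(2*(-16 - 270)/19 + 31047) = √(2*(1/19)*(-286) + 31047) = √(-572/19 + 31047) = √(589321/19) = √11197099/19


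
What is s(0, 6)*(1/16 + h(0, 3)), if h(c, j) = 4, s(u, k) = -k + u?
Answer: -195/8 ≈ -24.375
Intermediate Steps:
s(u, k) = u - k
s(0, 6)*(1/16 + h(0, 3)) = (0 - 1*6)*(1/16 + 4) = (0 - 6)*(1/16 + 4) = -6*65/16 = -195/8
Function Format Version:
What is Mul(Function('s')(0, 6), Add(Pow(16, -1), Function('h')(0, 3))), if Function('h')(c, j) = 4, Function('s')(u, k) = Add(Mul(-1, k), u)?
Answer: Rational(-195, 8) ≈ -24.375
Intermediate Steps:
Function('s')(u, k) = Add(u, Mul(-1, k))
Mul(Function('s')(0, 6), Add(Pow(16, -1), Function('h')(0, 3))) = Mul(Add(0, Mul(-1, 6)), Add(Pow(16, -1), 4)) = Mul(Add(0, -6), Add(Rational(1, 16), 4)) = Mul(-6, Rational(65, 16)) = Rational(-195, 8)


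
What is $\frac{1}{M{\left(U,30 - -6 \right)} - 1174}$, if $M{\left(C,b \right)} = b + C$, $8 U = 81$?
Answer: $- \frac{8}{9023} \approx -0.00088662$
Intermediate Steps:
$U = \frac{81}{8}$ ($U = \frac{1}{8} \cdot 81 = \frac{81}{8} \approx 10.125$)
$M{\left(C,b \right)} = C + b$
$\frac{1}{M{\left(U,30 - -6 \right)} - 1174} = \frac{1}{\left(\frac{81}{8} + \left(30 - -6\right)\right) - 1174} = \frac{1}{\left(\frac{81}{8} + \left(30 + 6\right)\right) - 1174} = \frac{1}{\left(\frac{81}{8} + 36\right) - 1174} = \frac{1}{\frac{369}{8} - 1174} = \frac{1}{- \frac{9023}{8}} = - \frac{8}{9023}$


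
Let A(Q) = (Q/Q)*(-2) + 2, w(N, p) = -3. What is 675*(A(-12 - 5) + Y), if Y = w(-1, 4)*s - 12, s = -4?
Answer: 0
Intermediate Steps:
A(Q) = 0 (A(Q) = 1*(-2) + 2 = -2 + 2 = 0)
Y = 0 (Y = -3*(-4) - 12 = 12 - 12 = 0)
675*(A(-12 - 5) + Y) = 675*(0 + 0) = 675*0 = 0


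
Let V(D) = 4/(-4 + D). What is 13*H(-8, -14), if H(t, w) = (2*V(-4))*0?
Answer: 0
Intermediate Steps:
H(t, w) = 0 (H(t, w) = (2*(4/(-4 - 4)))*0 = (2*(4/(-8)))*0 = (2*(4*(-⅛)))*0 = (2*(-½))*0 = -1*0 = 0)
13*H(-8, -14) = 13*0 = 0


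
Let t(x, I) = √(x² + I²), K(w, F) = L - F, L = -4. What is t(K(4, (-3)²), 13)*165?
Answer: 2145*√2 ≈ 3033.5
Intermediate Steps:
K(w, F) = -4 - F
t(x, I) = √(I² + x²)
t(K(4, (-3)²), 13)*165 = √(13² + (-4 - 1*(-3)²)²)*165 = √(169 + (-4 - 1*9)²)*165 = √(169 + (-4 - 9)²)*165 = √(169 + (-13)²)*165 = √(169 + 169)*165 = √338*165 = (13*√2)*165 = 2145*√2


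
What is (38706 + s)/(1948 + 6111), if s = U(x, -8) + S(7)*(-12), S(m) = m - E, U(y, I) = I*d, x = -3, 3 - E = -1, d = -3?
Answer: 38694/8059 ≈ 4.8013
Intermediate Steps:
E = 4 (E = 3 - 1*(-1) = 3 + 1 = 4)
U(y, I) = -3*I (U(y, I) = I*(-3) = -3*I)
S(m) = -4 + m (S(m) = m - 1*4 = m - 4 = -4 + m)
s = -12 (s = -3*(-8) + (-4 + 7)*(-12) = 24 + 3*(-12) = 24 - 36 = -12)
(38706 + s)/(1948 + 6111) = (38706 - 12)/(1948 + 6111) = 38694/8059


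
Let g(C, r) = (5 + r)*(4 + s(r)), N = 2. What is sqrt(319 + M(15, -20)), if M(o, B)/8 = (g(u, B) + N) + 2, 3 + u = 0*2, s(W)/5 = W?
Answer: 3*sqrt(1319) ≈ 108.95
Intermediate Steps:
s(W) = 5*W
u = -3 (u = -3 + 0*2 = -3 + 0 = -3)
g(C, r) = (4 + 5*r)*(5 + r) (g(C, r) = (5 + r)*(4 + 5*r) = (4 + 5*r)*(5 + r))
M(o, B) = 192 + 40*B**2 + 232*B (M(o, B) = 8*(((20 + 5*B**2 + 29*B) + 2) + 2) = 8*((22 + 5*B**2 + 29*B) + 2) = 8*(24 + 5*B**2 + 29*B) = 192 + 40*B**2 + 232*B)
sqrt(319 + M(15, -20)) = sqrt(319 + (192 + 40*(-20)**2 + 232*(-20))) = sqrt(319 + (192 + 40*400 - 4640)) = sqrt(319 + (192 + 16000 - 4640)) = sqrt(319 + 11552) = sqrt(11871) = 3*sqrt(1319)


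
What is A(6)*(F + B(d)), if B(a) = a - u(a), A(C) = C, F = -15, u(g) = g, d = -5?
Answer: -90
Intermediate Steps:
B(a) = 0 (B(a) = a - a = 0)
A(6)*(F + B(d)) = 6*(-15 + 0) = 6*(-15) = -90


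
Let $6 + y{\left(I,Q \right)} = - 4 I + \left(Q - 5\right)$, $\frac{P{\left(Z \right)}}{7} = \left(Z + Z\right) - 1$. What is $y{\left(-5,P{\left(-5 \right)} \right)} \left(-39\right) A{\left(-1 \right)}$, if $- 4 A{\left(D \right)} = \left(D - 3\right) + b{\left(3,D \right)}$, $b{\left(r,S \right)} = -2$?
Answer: $3978$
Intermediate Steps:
$P{\left(Z \right)} = -7 + 14 Z$ ($P{\left(Z \right)} = 7 \left(\left(Z + Z\right) - 1\right) = 7 \left(2 Z - 1\right) = 7 \left(-1 + 2 Z\right) = -7 + 14 Z$)
$y{\left(I,Q \right)} = -11 + Q - 4 I$ ($y{\left(I,Q \right)} = -6 - \left(5 - Q + 4 I\right) = -11 + Q - 4 I$)
$A{\left(D \right)} = \frac{5}{4} - \frac{D}{4}$ ($A{\left(D \right)} = - \frac{\left(D - 3\right) - 2}{4} = - \frac{\left(-3 + D\right) - 2}{4} = - \frac{-5 + D}{4} = \frac{5}{4} - \frac{D}{4}$)
$y{\left(-5,P{\left(-5 \right)} \right)} \left(-39\right) A{\left(-1 \right)} = \left(-11 + \left(-7 + 14 \left(-5\right)\right) - -20\right) \left(-39\right) \left(\frac{5}{4} - - \frac{1}{4}\right) = \left(-11 - 77 + 20\right) \left(-39\right) \left(\frac{5}{4} + \frac{1}{4}\right) = \left(-11 - 77 + 20\right) \left(-39\right) \frac{3}{2} = \left(-68\right) \left(-39\right) \frac{3}{2} = 2652 \cdot \frac{3}{2} = 3978$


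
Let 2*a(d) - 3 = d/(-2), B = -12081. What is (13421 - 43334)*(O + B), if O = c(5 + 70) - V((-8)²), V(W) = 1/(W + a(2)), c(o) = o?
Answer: 1795679691/5 ≈ 3.5914e+8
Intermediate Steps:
a(d) = 3/2 - d/4 (a(d) = 3/2 + (d/(-2))/2 = 3/2 + (d*(-½))/2 = 3/2 + (-d/2)/2 = 3/2 - d/4)
V(W) = 1/(1 + W) (V(W) = 1/(W + (3/2 - ¼*2)) = 1/(W + (3/2 - ½)) = 1/(W + 1) = 1/(1 + W))
O = 4874/65 (O = (5 + 70) - 1/(1 + (-8)²) = 75 - 1/(1 + 64) = 75 - 1/65 = 4874/65 ≈ 74.985)
(13421 - 43334)*(O + B) = (13421 - 43334)*(4874/65 - 12081) = -29913*(-780391/65) = 1795679691/5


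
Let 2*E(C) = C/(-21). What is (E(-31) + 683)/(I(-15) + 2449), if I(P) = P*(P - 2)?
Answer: 2209/8736 ≈ 0.25286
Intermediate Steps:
I(P) = P*(-2 + P)
E(C) = -C/42 (E(C) = (C/(-21))/2 = (C*(-1/21))/2 = (-C/21)/2 = -C/42)
(E(-31) + 683)/(I(-15) + 2449) = (-1/42*(-31) + 683)/(-15*(-2 - 15) + 2449) = (31/42 + 683)/(-15*(-17) + 2449) = 28717/(42*(255 + 2449)) = (28717/42)/2704 = (28717/42)*(1/2704) = 2209/8736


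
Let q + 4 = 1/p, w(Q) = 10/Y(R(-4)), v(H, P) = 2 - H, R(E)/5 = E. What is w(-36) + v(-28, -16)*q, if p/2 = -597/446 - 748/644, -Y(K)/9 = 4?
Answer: -408046255/3231342 ≈ -126.28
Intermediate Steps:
R(E) = 5*E
Y(K) = -36 (Y(K) = -9*4 = -36)
p = -179519/35903 (p = 2*(-597/446 - 748/644) = 2*(-597*1/446 - 748*1/644) = 2*(-597/446 - 187/161) = 2*(-179519/71806) = -179519/35903 ≈ -5.0001)
w(Q) = -5/18 (w(Q) = 10/(-36) = 10*(-1/36) = -5/18)
q = -753979/179519 (q = -4 + 1/(-179519/35903) = -4 - 35903/179519 = -753979/179519 ≈ -4.2000)
w(-36) + v(-28, -16)*q = -5/18 + (2 - 1*(-28))*(-753979/179519) = -5/18 + (2 + 28)*(-753979/179519) = -5/18 + 30*(-753979/179519) = -5/18 - 22619370/179519 = -408046255/3231342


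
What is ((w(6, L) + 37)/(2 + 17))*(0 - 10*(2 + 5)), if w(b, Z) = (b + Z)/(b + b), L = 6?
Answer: -140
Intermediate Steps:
w(b, Z) = (Z + b)/(2*b) (w(b, Z) = (Z + b)/((2*b)) = (Z + b)*(1/(2*b)) = (Z + b)/(2*b))
((w(6, L) + 37)/(2 + 17))*(0 - 10*(2 + 5)) = (((1/2)*(6 + 6)/6 + 37)/(2 + 17))*(0 - 10*(2 + 5)) = (((1/2)*(1/6)*12 + 37)/19)*(0 - 10*7) = ((1 + 37)*(1/19))*(0 - 70) = (38*(1/19))*(-70) = 2*(-70) = -140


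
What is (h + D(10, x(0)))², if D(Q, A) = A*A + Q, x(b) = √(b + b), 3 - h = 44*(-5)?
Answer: 54289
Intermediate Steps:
h = 223 (h = 3 - 44*(-5) = 3 - 1*(-220) = 3 + 220 = 223)
x(b) = √2*√b (x(b) = √(2*b) = √2*√b)
D(Q, A) = Q + A² (D(Q, A) = A² + Q = Q + A²)
(h + D(10, x(0)))² = (223 + (10 + (√2*√0)²))² = (223 + (10 + (√2*0)²))² = (223 + (10 + 0²))² = (223 + (10 + 0))² = (223 + 10)² = 233² = 54289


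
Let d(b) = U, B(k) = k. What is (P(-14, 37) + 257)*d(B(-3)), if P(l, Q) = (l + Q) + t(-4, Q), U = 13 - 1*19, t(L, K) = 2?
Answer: -1692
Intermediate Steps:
U = -6 (U = 13 - 19 = -6)
d(b) = -6
P(l, Q) = 2 + Q + l (P(l, Q) = (l + Q) + 2 = (Q + l) + 2 = 2 + Q + l)
(P(-14, 37) + 257)*d(B(-3)) = ((2 + 37 - 14) + 257)*(-6) = (25 + 257)*(-6) = 282*(-6) = -1692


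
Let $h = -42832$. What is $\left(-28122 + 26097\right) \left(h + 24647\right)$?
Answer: $36824625$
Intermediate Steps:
$\left(-28122 + 26097\right) \left(h + 24647\right) = \left(-28122 + 26097\right) \left(-42832 + 24647\right) = \left(-2025\right) \left(-18185\right) = 36824625$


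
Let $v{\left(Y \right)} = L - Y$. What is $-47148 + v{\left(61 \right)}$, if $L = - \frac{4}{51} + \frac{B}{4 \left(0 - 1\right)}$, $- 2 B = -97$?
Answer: $- \frac{19266251}{408} \approx -47221.0$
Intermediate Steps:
$B = \frac{97}{2}$ ($B = \left(- \frac{1}{2}\right) \left(-97\right) = \frac{97}{2} \approx 48.5$)
$L = - \frac{4979}{408}$ ($L = - \frac{4}{51} + \frac{97}{2 \cdot 4 \left(0 - 1\right)} = \left(-4\right) \frac{1}{51} + \frac{97}{2 \cdot 4 \left(-1\right)} = - \frac{4}{51} + \frac{97}{2 \left(-4\right)} = - \frac{4}{51} + \frac{97}{2} \left(- \frac{1}{4}\right) = - \frac{4}{51} - \frac{97}{8} = - \frac{4979}{408} \approx -12.203$)
$v{\left(Y \right)} = - \frac{4979}{408} - Y$
$-47148 + v{\left(61 \right)} = -47148 - \frac{29867}{408} = - \frac{19266251}{408}$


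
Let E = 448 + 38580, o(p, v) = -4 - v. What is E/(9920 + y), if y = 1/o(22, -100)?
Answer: 3746688/952321 ≈ 3.9343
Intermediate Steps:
y = 1/96 (y = 1/(-4 - 1*(-100)) = 1/(-4 + 100) = 1/96 ≈ 0.010417)
E = 39028
E/(9920 + y) = 39028/(9920 + 1/96) = 39028/(952321/96) = 39028*(96/952321) = 3746688/952321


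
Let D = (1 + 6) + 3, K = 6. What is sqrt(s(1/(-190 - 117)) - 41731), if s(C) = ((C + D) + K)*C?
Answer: I*sqrt(3933109930)/307 ≈ 204.28*I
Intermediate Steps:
D = 10 (D = 7 + 3 = 10)
s(C) = C*(16 + C) (s(C) = ((C + 10) + 6)*C = ((10 + C) + 6)*C = (16 + C)*C = C*(16 + C))
sqrt(s(1/(-190 - 117)) - 41731) = sqrt((16 + 1/(-190 - 117))/(-190 - 117) - 41731) = sqrt((16 + 1/(-307))/(-307) - 41731) = sqrt(-(16 - 1/307)/307 - 41731) = sqrt(-1/307*4911/307 - 41731) = sqrt(-4911/94249 - 41731) = sqrt(-3933109930/94249) = I*sqrt(3933109930)/307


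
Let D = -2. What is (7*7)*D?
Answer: -98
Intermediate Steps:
(7*7)*D = (7*7)*(-2) = 49*(-2) = -98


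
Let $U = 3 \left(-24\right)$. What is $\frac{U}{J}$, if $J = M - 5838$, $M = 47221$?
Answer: $- \frac{72}{41383} \approx -0.0017398$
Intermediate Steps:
$J = 41383$ ($J = 47221 - 5838 = 41383$)
$U = -72$
$\frac{U}{J} = - \frac{72}{41383}$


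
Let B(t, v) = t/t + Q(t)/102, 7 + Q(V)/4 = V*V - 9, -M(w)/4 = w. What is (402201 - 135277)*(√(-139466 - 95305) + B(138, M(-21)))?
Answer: 10171672868/51 + 266924*I*√234771 ≈ 1.9944e+8 + 1.2933e+8*I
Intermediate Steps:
M(w) = -4*w
Q(V) = -64 + 4*V² (Q(V) = -28 + 4*(V*V - 9) = -28 + 4*(V² - 9) = -28 + 4*(-9 + V²) = -28 + (-36 + 4*V²) = -64 + 4*V²)
B(t, v) = 19/51 + 2*t²/51 (B(t, v) = t/t + (-64 + 4*t²)/102 = 1 + (-64 + 4*t²)*(1/102) = 1 + (-32/51 + 2*t²/51) = 19/51 + 2*t²/51)
(402201 - 135277)*(√(-139466 - 95305) + B(138, M(-21))) = (402201 - 135277)*(√(-139466 - 95305) + (19/51 + (2/51)*138²)) = 266924*(√(-234771) + (19/51 + (2/51)*19044)) = 266924*(I*√234771 + (19/51 + 12696/17)) = 266924*(I*√234771 + 38107/51) = 266924*(38107/51 + I*√234771) = 10171672868/51 + 266924*I*√234771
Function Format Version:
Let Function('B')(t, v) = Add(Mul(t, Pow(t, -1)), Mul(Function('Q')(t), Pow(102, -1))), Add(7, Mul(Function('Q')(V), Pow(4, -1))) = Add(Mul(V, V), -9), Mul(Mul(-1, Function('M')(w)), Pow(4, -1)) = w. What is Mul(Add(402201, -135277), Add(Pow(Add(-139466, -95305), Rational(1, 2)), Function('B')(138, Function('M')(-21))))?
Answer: Add(Rational(10171672868, 51), Mul(266924, I, Pow(234771, Rational(1, 2)))) ≈ Add(1.9944e+8, Mul(1.2933e+8, I))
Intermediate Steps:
Function('M')(w) = Mul(-4, w)
Function('Q')(V) = Add(-64, Mul(4, Pow(V, 2))) (Function('Q')(V) = Add(-28, Mul(4, Add(Mul(V, V), -9))) = Add(-28, Mul(4, Add(Pow(V, 2), -9))) = Add(-28, Mul(4, Add(-9, Pow(V, 2)))) = Add(-28, Add(-36, Mul(4, Pow(V, 2)))) = Add(-64, Mul(4, Pow(V, 2))))
Function('B')(t, v) = Add(Rational(19, 51), Mul(Rational(2, 51), Pow(t, 2))) (Function('B')(t, v) = Add(Mul(t, Pow(t, -1)), Mul(Add(-64, Mul(4, Pow(t, 2))), Pow(102, -1))) = Add(1, Mul(Add(-64, Mul(4, Pow(t, 2))), Rational(1, 102))) = Add(1, Add(Rational(-32, 51), Mul(Rational(2, 51), Pow(t, 2)))) = Add(Rational(19, 51), Mul(Rational(2, 51), Pow(t, 2))))
Mul(Add(402201, -135277), Add(Pow(Add(-139466, -95305), Rational(1, 2)), Function('B')(138, Function('M')(-21)))) = Mul(Add(402201, -135277), Add(Pow(Add(-139466, -95305), Rational(1, 2)), Add(Rational(19, 51), Mul(Rational(2, 51), Pow(138, 2))))) = Mul(266924, Add(Pow(-234771, Rational(1, 2)), Add(Rational(19, 51), Mul(Rational(2, 51), 19044)))) = Mul(266924, Add(Mul(I, Pow(234771, Rational(1, 2))), Add(Rational(19, 51), Rational(12696, 17)))) = Mul(266924, Add(Mul(I, Pow(234771, Rational(1, 2))), Rational(38107, 51))) = Mul(266924, Add(Rational(38107, 51), Mul(I, Pow(234771, Rational(1, 2))))) = Add(Rational(10171672868, 51), Mul(266924, I, Pow(234771, Rational(1, 2))))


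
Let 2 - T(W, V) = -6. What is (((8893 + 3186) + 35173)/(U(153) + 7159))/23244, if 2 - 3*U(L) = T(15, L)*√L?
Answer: 253731427/893611026113 + 283512*√17/893611026113 ≈ 0.00028525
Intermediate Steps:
T(W, V) = 8 (T(W, V) = 2 - 1*(-6) = 2 + 6 = 8)
U(L) = ⅔ - 8*√L/3
(((8893 + 3186) + 35173)/(U(153) + 7159))/23244 = (((8893 + 3186) + 35173)/((⅔ - 8*√17) + 7159))/23244 = ((12079 + 35173)/((⅔ - 8*√17) + 7159))*(1/23244) = (47252/((⅔ - 8*√17) + 7159))*(1/23244) = (47252/(21479/3 - 8*√17))*(1/23244) = 11813/(5811*(21479/3 - 8*√17))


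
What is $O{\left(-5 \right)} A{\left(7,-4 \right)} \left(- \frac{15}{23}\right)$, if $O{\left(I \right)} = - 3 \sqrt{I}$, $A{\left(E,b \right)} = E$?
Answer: $\frac{315 i \sqrt{5}}{23} \approx 30.624 i$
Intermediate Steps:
$O{\left(-5 \right)} A{\left(7,-4 \right)} \left(- \frac{15}{23}\right) = - 3 \sqrt{-5} \cdot 7 \left(- \frac{15}{23}\right) = - 3 i \sqrt{5} \cdot 7 \left(\left(-15\right) \frac{1}{23}\right) = - 3 i \sqrt{5} \cdot 7 \left(- \frac{15}{23}\right) = - 21 i \sqrt{5} \left(- \frac{15}{23}\right) = \frac{315 i \sqrt{5}}{23}$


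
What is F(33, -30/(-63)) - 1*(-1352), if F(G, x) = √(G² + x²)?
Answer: 1352 + √480349/21 ≈ 1385.0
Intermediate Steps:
F(33, -30/(-63)) - 1*(-1352) = √(33² + (-30/(-63))²) - 1*(-1352) = √(1089 + (-30*(-1/63))²) + 1352 = √(1089 + (10/21)²) + 1352 = √(1089 + 100/441) + 1352 = √(480349/441) + 1352 = √480349/21 + 1352 = 1352 + √480349/21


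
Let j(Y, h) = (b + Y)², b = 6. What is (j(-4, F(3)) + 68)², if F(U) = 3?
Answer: 5184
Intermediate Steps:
j(Y, h) = (6 + Y)²
(j(-4, F(3)) + 68)² = ((6 - 4)² + 68)² = (2² + 68)² = (4 + 68)² = 72² = 5184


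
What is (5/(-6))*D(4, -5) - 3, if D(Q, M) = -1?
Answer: -13/6 ≈ -2.1667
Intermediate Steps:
(5/(-6))*D(4, -5) - 3 = (5/(-6))*(-1) - 3 = (5*(-⅙))*(-1) - 3 = -⅚*(-1) - 3 = ⅚ - 3 = -13/6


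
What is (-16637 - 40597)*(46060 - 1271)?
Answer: -2563453626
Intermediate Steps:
(-16637 - 40597)*(46060 - 1271) = -57234*44789 = -2563453626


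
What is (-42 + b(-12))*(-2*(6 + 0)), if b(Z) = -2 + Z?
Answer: 672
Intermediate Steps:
(-42 + b(-12))*(-2*(6 + 0)) = (-42 + (-2 - 12))*(-2*(6 + 0)) = (-42 - 14)*(-2*6) = -56*(-12) = 672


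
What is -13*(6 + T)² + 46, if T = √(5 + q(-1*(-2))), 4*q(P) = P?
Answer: -987/2 - 78*√22 ≈ -859.35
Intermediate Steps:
q(P) = P/4
T = √22/2 (T = √(5 + (-1*(-2))/4) = √(5 + (¼)*2) = √(5 + ½) = √(11/2) = √22/2 ≈ 2.3452)
-13*(6 + T)² + 46 = -13*(6 + √22/2)² + 46 = 46 - 13*(6 + √22/2)²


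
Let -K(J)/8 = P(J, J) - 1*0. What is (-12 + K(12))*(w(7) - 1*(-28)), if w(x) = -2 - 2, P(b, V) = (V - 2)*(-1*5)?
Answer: 9312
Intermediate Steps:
P(b, V) = 10 - 5*V (P(b, V) = (-2 + V)*(-5) = 10 - 5*V)
w(x) = -4
K(J) = -80 + 40*J (K(J) = -8*((10 - 5*J) - 1*0) = -8*((10 - 5*J) + 0) = -8*(10 - 5*J) = -80 + 40*J)
(-12 + K(12))*(w(7) - 1*(-28)) = (-12 + (-80 + 40*12))*(-4 - 1*(-28)) = (-12 + (-80 + 480))*(-4 + 28) = (-12 + 400)*24 = 388*24 = 9312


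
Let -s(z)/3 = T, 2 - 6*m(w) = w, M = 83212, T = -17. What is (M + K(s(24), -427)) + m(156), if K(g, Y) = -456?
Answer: 248191/3 ≈ 82730.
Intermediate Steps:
m(w) = 1/3 - w/6
s(z) = 51 (s(z) = -3*(-17) = 51)
(M + K(s(24), -427)) + m(156) = (83212 - 456) + (1/3 - 1/6*156) = 82756 + (1/3 - 26) = 82756 - 77/3 = 248191/3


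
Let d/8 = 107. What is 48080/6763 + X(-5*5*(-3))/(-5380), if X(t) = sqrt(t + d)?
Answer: 48080/6763 - 7*sqrt(19)/5380 ≈ 7.1036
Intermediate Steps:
d = 856 (d = 8*107 = 856)
X(t) = sqrt(856 + t) (X(t) = sqrt(t + 856) = sqrt(856 + t))
48080/6763 + X(-5*5*(-3))/(-5380) = 48080/6763 + sqrt(856 - 5*5*(-3))/(-5380) = 48080*(1/6763) + sqrt(856 - 25*(-3))*(-1/5380) = 48080/6763 + sqrt(856 + 75)*(-1/5380) = 48080/6763 + sqrt(931)*(-1/5380) = 48080/6763 + (7*sqrt(19))*(-1/5380) = 48080/6763 - 7*sqrt(19)/5380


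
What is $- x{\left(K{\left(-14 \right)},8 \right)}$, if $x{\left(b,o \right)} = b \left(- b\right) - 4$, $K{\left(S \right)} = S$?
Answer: $200$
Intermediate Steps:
$x{\left(b,o \right)} = -4 - b^{2}$ ($x{\left(b,o \right)} = - b^{2} - 4 = -4 - b^{2}$)
$- x{\left(K{\left(-14 \right)},8 \right)} = - (-4 - \left(-14\right)^{2}) = - (-4 - 196) = \left(-1\right) \left(-200\right) = 200$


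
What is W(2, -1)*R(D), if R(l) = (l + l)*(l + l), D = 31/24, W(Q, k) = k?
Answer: -961/144 ≈ -6.6736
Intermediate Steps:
D = 31/24 (D = 31*(1/24) = 31/24 ≈ 1.2917)
R(l) = 4*l² (R(l) = (2*l)*(2*l) = 4*l²)
W(2, -1)*R(D) = -4*(31/24)² = -4*961/576 = -1*961/144 = -961/144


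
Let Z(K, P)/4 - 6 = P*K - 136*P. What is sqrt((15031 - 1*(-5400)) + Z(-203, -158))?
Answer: sqrt(234703) ≈ 484.46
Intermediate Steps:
Z(K, P) = 24 - 544*P + 4*K*P (Z(K, P) = 24 + 4*(P*K - 136*P) = 24 + 4*(K*P - 136*P) = 24 + 4*(-136*P + K*P) = 24 + (-544*P + 4*K*P) = 24 - 544*P + 4*K*P)
sqrt((15031 - 1*(-5400)) + Z(-203, -158)) = sqrt((15031 - 1*(-5400)) + (24 - 544*(-158) + 4*(-203)*(-158))) = sqrt((15031 + 5400) + (24 + 85952 + 128296)) = sqrt(20431 + 214272) = sqrt(234703)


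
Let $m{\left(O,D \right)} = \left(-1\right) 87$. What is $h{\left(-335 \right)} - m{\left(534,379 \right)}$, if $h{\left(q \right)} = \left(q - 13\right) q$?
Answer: $116667$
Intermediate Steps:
$h{\left(q \right)} = q \left(-13 + q\right)$ ($h{\left(q \right)} = \left(-13 + q\right) q = q \left(-13 + q\right)$)
$m{\left(O,D \right)} = -87$
$h{\left(-335 \right)} - m{\left(534,379 \right)} = - 335 \left(-13 - 335\right) - -87 = \left(-335\right) \left(-348\right) + 87 = 116580 + 87 = 116667$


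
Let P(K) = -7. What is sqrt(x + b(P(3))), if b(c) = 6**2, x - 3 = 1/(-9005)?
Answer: sqrt(3162501970)/9005 ≈ 6.2450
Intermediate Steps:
x = 27014/9005 (x = 3 + 1/(-9005) = 3 - 1/9005 = 27014/9005 ≈ 2.9999)
b(c) = 36
sqrt(x + b(P(3))) = sqrt(27014/9005 + 36) = sqrt(351194/9005) = sqrt(3162501970)/9005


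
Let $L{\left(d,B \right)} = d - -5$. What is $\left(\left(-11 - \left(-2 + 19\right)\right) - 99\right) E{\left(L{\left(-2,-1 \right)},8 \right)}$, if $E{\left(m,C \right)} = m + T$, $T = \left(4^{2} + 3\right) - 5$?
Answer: $-2159$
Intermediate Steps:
$L{\left(d,B \right)} = 5 + d$ ($L{\left(d,B \right)} = d + 5 = 5 + d$)
$T = 14$ ($T = \left(16 + 3\right) - 5 = 19 - 5 = 14$)
$E{\left(m,C \right)} = 14 + m$ ($E{\left(m,C \right)} = m + 14 = 14 + m$)
$\left(\left(-11 - \left(-2 + 19\right)\right) - 99\right) E{\left(L{\left(-2,-1 \right)},8 \right)} = \left(\left(-11 - \left(-2 + 19\right)\right) - 99\right) \left(14 + \left(5 - 2\right)\right) = \left(\left(-11 - 17\right) - 99\right) \left(14 + 3\right) = \left(\left(-11 - 17\right) - 99\right) 17 = \left(-28 - 99\right) 17 = \left(-127\right) 17 = -2159$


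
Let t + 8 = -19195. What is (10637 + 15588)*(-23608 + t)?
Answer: -1122718475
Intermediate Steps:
t = -19203 (t = -8 - 19195 = -19203)
(10637 + 15588)*(-23608 + t) = (10637 + 15588)*(-23608 - 19203) = 26225*(-42811) = -1122718475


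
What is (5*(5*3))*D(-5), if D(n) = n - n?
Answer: 0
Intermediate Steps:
D(n) = 0
(5*(5*3))*D(-5) = (5*(5*3))*0 = (5*15)*0 = 75*0 = 0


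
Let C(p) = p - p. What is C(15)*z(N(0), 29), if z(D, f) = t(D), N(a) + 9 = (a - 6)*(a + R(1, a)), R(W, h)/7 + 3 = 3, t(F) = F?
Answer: 0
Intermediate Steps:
C(p) = 0
R(W, h) = 0 (R(W, h) = -21 + 7*3 = -21 + 21 = 0)
N(a) = -9 + a*(-6 + a) (N(a) = -9 + (a - 6)*(a + 0) = -9 + (-6 + a)*a = -9 + a*(-6 + a))
z(D, f) = D
C(15)*z(N(0), 29) = 0*(-9 + 0² - 6*0) = 0*(-9 + 0 + 0) = 0*(-9) = 0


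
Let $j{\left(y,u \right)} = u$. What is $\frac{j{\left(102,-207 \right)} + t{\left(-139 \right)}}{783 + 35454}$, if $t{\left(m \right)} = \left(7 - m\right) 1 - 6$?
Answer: $- \frac{67}{36237} \approx -0.0018489$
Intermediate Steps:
$t{\left(m \right)} = 1 - m$ ($t{\left(m \right)} = \left(7 - m\right) - 6 = 1 - m$)
$\frac{j{\left(102,-207 \right)} + t{\left(-139 \right)}}{783 + 35454} = \frac{-207 + \left(1 - -139\right)}{783 + 35454} = \frac{-207 + \left(1 + 139\right)}{36237} = \left(-207 + 140\right) \frac{1}{36237} = \left(-67\right) \frac{1}{36237} = - \frac{67}{36237}$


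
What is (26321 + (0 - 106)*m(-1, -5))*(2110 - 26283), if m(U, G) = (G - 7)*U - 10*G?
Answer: -477392577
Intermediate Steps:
m(U, G) = -10*G + U*(-7 + G) (m(U, G) = (-7 + G)*U - 10*G = U*(-7 + G) - 10*G = -10*G + U*(-7 + G))
(26321 + (0 - 106)*m(-1, -5))*(2110 - 26283) = (26321 + (0 - 106)*(-10*(-5) - 7*(-1) - 5*(-1)))*(2110 - 26283) = (26321 - 106*(50 + 7 + 5))*(-24173) = (26321 - 106*62)*(-24173) = (26321 - 6572)*(-24173) = 19749*(-24173) = -477392577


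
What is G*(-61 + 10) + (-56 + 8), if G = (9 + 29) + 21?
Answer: -3057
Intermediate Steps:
G = 59 (G = 38 + 21 = 59)
G*(-61 + 10) + (-56 + 8) = 59*(-61 + 10) + (-56 + 8) = 59*(-51) - 48 = -3009 - 48 = -3057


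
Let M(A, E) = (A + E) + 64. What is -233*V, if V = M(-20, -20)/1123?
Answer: -5592/1123 ≈ -4.9795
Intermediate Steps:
M(A, E) = 64 + A + E
V = 24/1123 (V = (64 - 20 - 20)/1123 = 24*(1/1123) = 24/1123 ≈ 0.021371)
-233*V = -233*24/1123 = -5592/1123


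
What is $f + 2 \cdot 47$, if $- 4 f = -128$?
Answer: $126$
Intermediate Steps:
$f = 32$ ($f = \left(- \frac{1}{4}\right) \left(-128\right) = 32$)
$f + 2 \cdot 47 = 32 + 2 \cdot 47 = 32 + 94 = 126$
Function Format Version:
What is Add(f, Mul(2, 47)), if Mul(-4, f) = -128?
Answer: 126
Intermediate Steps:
f = 32 (f = Mul(Rational(-1, 4), -128) = 32)
Add(f, Mul(2, 47)) = Add(32, Mul(2, 47)) = Add(32, 94) = 126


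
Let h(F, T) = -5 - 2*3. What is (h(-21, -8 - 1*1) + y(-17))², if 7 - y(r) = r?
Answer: 169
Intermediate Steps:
h(F, T) = -11 (h(F, T) = -5 - 6 = -11)
y(r) = 7 - r
(h(-21, -8 - 1*1) + y(-17))² = (-11 + (7 - 1*(-17)))² = (-11 + (7 + 17))² = (-11 + 24)² = 13² = 169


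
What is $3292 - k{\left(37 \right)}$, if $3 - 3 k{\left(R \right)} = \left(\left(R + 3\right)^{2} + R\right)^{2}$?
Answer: $\frac{2689642}{3} \approx 8.9655 \cdot 10^{5}$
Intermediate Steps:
$k{\left(R \right)} = 1 - \frac{\left(R + \left(3 + R\right)^{2}\right)^{2}}{3}$ ($k{\left(R \right)} = 1 - \frac{\left(\left(R + 3\right)^{2} + R\right)^{2}}{3} = 1 - \frac{\left(\left(3 + R\right)^{2} + R\right)^{2}}{3} = 1 - \frac{\left(R + \left(3 + R\right)^{2}\right)^{2}}{3}$)
$3292 - k{\left(37 \right)} = 3292 - \left(1 - \frac{\left(37 + \left(3 + 37\right)^{2}\right)^{2}}{3}\right) = 3292 - \left(1 - \frac{\left(37 + 40^{2}\right)^{2}}{3}\right) = 3292 - \left(1 - \frac{\left(37 + 1600\right)^{2}}{3}\right) = 3292 - \left(1 - \frac{1637^{2}}{3}\right) = 3292 - \left(1 - \frac{2679769}{3}\right) = 3292 - - \frac{2679766}{3} = 3292 + \frac{2679766}{3} = \frac{2689642}{3}$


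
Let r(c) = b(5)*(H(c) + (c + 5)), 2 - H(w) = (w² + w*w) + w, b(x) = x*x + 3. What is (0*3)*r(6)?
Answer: 0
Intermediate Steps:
b(x) = 3 + x² (b(x) = x² + 3 = 3 + x²)
H(w) = 2 - w - 2*w² (H(w) = 2 - ((w² + w*w) + w) = 2 - ((w² + w²) + w) = 2 - (2*w² + w) = 2 - (w + 2*w²) = 2 + (-w - 2*w²) = 2 - w - 2*w²)
r(c) = 196 - 56*c² (r(c) = (3 + 5²)*((2 - c - 2*c²) + (c + 5)) = (3 + 25)*((2 - c - 2*c²) + (5 + c)) = 28*(7 - 2*c²) = 196 - 56*c²)
(0*3)*r(6) = (0*3)*(196 - 56*6²) = 0*(196 - 56*36) = 0*(196 - 2016) = 0*(-1820) = 0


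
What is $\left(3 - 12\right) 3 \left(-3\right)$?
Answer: $81$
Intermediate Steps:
$\left(3 - 12\right) 3 \left(-3\right) = \left(3 - 12\right) \left(-9\right) = \left(-9\right) \left(-9\right) = 81$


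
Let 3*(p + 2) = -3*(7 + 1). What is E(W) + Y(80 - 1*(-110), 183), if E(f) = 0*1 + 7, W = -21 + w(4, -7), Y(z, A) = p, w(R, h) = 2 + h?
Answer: -3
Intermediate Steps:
p = -10 (p = -2 + (-3*(7 + 1))/3 = -2 + (-3*8)/3 = -2 + (⅓)*(-24) = -2 - 8 = -10)
Y(z, A) = -10
W = -26 (W = -21 + (2 - 7) = -21 - 5 = -26)
E(f) = 7 (E(f) = 0 + 7 = 7)
E(W) + Y(80 - 1*(-110), 183) = 7 - 10 = -3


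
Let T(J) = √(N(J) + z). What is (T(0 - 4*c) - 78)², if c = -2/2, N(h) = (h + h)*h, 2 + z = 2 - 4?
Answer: 6112 - 312*√7 ≈ 5286.5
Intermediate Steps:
z = -4 (z = -2 + (2 - 4) = -2 - 2 = -4)
N(h) = 2*h² (N(h) = (2*h)*h = 2*h²)
c = -1 (c = -2*½ = -1)
T(J) = √(-4 + 2*J²) (T(J) = √(2*J² - 4) = √(-4 + 2*J²))
(T(0 - 4*c) - 78)² = (√(-4 + 2*(0 - 4*(-1))²) - 78)² = (√(-4 + 2*(0 - 1*(-4))²) - 78)² = (√(-4 + 2*(0 + 4)²) - 78)² = (√(-4 + 2*4²) - 78)² = (√(-4 + 2*16) - 78)² = (√(-4 + 32) - 78)² = (√28 - 78)² = (2*√7 - 78)² = (-78 + 2*√7)²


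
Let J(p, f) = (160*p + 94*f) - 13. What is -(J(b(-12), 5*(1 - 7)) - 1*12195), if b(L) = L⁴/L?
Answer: 291508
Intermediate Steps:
b(L) = L³
J(p, f) = -13 + 94*f + 160*p (J(p, f) = (94*f + 160*p) - 13 = -13 + 94*f + 160*p)
-(J(b(-12), 5*(1 - 7)) - 1*12195) = -((-13 + 94*(5*(1 - 7)) + 160*(-12)³) - 1*12195) = -((-13 + 94*(5*(-6)) + 160*(-1728)) - 12195) = -((-13 + 94*(-30) - 276480) - 12195) = -((-13 - 2820 - 276480) - 12195) = -(-279313 - 12195) = -1*(-291508) = 291508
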